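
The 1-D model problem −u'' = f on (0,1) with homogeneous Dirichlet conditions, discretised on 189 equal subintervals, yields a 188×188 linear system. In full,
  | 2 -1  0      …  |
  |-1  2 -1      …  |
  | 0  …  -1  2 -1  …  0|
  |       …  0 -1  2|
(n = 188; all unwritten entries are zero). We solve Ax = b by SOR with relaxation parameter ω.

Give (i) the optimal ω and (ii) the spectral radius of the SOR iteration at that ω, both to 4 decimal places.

With n=188, ρ(Jacobi) = cos(π/189) = 0.9999.
√(1−ρ_J²) = |sin(π/189)| = 0.01662
Then 2/(1+√(1−ρ_J²)) = 2/(1+0.01662); ω* = 2/1.01662 = 1.9673.
[ρ_SOR] ω* − 1 = 0.9673.

ω* = 1.9673, ρ_SOR = 0.9673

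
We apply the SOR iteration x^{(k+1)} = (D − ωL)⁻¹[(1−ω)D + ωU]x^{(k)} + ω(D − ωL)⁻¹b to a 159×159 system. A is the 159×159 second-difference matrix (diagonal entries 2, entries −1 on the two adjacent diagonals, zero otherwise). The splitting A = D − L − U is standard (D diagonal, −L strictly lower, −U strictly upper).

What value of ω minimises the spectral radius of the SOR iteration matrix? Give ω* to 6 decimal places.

spectrum of D⁻¹(L+U) = {cos(kπ/160) : 1≤k≤159}; ρ_J = cos(π/160) = 0.999807.
root = sin(π/160) = 0.0196337  (since 1−cos² = sin²).
[ω*] 2 ÷ (1 + 0.0196337) = 2 ÷ 1.0196337 = 1.961489.
[ρ_SOR] ω* − 1 = 0.961489.

ω* = 1.961489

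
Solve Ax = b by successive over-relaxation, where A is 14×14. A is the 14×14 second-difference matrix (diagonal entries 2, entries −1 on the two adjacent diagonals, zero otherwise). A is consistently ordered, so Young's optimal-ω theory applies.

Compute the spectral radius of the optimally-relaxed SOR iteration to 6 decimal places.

ρ_SOR = 0.655750

n=14: λ(B_J) = 1 − λ(A)/2 = cos(kπ/15); k=1 gives ρ_J = 0.978148.
√(1−ρ_J²) = |sin(π/15)| = 0.2079117
So ω* = 2/1.2079117 = 1.655750 (Young).
ρ_SOR = ω* − 1 ≈ 0.655750.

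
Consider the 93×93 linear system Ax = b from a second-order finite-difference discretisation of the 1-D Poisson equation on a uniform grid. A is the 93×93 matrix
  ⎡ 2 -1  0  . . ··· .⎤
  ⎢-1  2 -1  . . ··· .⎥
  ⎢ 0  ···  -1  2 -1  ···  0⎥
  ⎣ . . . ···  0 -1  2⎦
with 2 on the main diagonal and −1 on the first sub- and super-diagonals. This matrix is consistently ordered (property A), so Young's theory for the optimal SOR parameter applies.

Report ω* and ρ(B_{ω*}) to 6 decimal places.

With n=93, ρ(Jacobi) = cos(π/94) = 0.999442.
√(1−ρ_J²) simplifies to sin(π/94) = 0.0334150.
ω* = 2 / (1 + 0.0334150) = 2 / 1.0334150 ≈ 1.935331.
ρ(B_{ω*}) = ω*−1 = 0.935331

ω* = 1.935331, ρ_SOR = 0.935331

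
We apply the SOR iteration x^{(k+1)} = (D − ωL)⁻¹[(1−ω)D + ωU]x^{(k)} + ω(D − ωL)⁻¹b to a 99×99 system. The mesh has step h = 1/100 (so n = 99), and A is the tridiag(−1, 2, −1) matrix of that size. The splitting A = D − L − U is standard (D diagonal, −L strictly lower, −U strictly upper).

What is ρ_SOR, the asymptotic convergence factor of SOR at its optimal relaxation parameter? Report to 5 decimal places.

ρ_SOR = 0.93909

With n=99, ρ(Jacobi) = cos(π/100) = 0.99951.
√(1 − cos²(π/100)) = sin(π/100) ≈ 0.031411.
ω* = 2 / (1 + 0.031411) = 2 / 1.031411 ≈ 1.93909.
and ρ(B_{ω*}) = 1.93909 − 1 = 0.93909.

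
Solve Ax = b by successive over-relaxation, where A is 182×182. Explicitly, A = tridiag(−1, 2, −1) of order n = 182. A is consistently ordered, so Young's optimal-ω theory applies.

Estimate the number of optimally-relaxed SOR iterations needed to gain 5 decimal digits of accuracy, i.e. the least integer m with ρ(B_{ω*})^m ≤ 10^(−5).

[ρ_J] n=182: ρ(B_J) = cos(π/(n+1)) = cos(π/183) = 0.9998526.
√(1−ρ_J²) simplifies to sin(π/183) = 0.0171663.
Young: ω* = 2/(1+√(1−ρ_J²)) = 2/(1+0.0171663) = 2/1.0171663 = 1.9662468.
Hence ρ(B_{ω*}) = 1.9662468 − 1 = 0.9662468.
ρ_SOR^m ≤ 10^(−5) ⇔ m ≥ 5·ln10/(−ln 0.9662468) = 11.5129/0.034336 = 335.301; m = ⌈335.301⌉ = 336.

m = 336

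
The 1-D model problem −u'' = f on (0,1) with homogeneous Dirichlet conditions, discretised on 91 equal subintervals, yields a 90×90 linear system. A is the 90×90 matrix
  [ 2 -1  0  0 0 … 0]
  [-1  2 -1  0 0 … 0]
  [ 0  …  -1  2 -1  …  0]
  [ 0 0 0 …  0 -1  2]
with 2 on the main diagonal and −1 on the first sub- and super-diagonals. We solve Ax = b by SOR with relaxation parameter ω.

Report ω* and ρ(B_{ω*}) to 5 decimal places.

ω* = 1.93327, ρ_SOR = 0.93327

With n=90, ρ(Jacobi) = cos(π/91) = 0.99940.
root = sin(π/91) = 0.034516  (since 1−cos² = sin²).
Then 2/(1+√(1−ρ_J²)) = 2/(1+0.034516); ω* = 2/1.034516 = 1.93327.
At ω = 1.93327 every |λ(B_ω)| = ω−1, so ρ_SOR = 0.93327.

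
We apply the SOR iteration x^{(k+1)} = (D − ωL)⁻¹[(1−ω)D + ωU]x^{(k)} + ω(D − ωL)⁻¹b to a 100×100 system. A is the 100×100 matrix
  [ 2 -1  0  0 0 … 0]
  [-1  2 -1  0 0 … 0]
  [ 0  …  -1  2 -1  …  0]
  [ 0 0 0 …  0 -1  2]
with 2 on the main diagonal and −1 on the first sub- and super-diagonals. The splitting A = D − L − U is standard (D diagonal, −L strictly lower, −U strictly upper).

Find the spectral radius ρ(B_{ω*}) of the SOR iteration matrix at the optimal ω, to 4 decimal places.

ρ_SOR = 0.9397

B_J for the 100×100 system has eigenvalues cos(kπ/101); ρ_J = cos(π/101) = 0.9995.
√(1−ρ_J²) = |sin(π/101)| = 0.03110
Young: ω* = 2/(1+√(1−ρ_J²)) = 2/(1+0.03110) = 2/1.03110 = 1.9397.
ρ(B_{ω*}) = ω*−1 = 0.9397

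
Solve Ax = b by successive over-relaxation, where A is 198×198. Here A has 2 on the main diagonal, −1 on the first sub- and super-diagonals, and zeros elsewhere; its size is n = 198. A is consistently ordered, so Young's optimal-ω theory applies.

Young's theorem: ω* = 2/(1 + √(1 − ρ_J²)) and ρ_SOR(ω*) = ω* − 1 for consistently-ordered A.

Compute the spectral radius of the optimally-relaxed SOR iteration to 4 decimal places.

ρ_SOR = 0.9689

spectrum of D⁻¹(L+U) = {cos(kπ/199) : 1≤k≤198}; ρ_J = cos(π/199) = 0.9999.
1 − cos²(π/199) = sin²(π/199) ⇒ √(1−ρ_J²) = sin(π/199) = 0.01579.
Young: ω* = 2/(1+√(1−ρ_J²)) = 2/(1+0.01579) = 2/1.01579 = 1.9689.
Hence ρ(B_{ω*}) = 1.9689 − 1 = 0.9689.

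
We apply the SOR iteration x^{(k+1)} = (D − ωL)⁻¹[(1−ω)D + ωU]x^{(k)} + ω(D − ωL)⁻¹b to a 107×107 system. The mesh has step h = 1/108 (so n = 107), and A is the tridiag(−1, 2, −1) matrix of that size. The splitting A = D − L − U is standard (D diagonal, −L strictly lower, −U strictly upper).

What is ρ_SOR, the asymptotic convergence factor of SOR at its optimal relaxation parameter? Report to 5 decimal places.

spectrum of D⁻¹(L+U) = {cos(kπ/108) : 1≤k≤107}; ρ_J = cos(π/108) = 0.99958.
1 − cos²(π/108) = sin²(π/108) ⇒ √(1−ρ_J²) = sin(π/108) = 0.029085.
Young: ω* = 2/(1+√(1−ρ_J²)) = 2/(1+0.029085) = 2/1.029085 = 1.94347.
ρ_SOR = ω* − 1 = 1.94347 − 1 = 0.94347.

ρ_SOR = 0.94347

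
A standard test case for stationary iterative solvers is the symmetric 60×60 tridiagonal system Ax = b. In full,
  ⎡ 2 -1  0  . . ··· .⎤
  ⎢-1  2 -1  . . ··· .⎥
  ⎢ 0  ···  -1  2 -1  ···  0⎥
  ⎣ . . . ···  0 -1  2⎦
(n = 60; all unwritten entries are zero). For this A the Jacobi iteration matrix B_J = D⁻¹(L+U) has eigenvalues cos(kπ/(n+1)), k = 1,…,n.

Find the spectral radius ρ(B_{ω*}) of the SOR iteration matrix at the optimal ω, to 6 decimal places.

spectrum of D⁻¹(L+U) = {cos(kπ/61) : 1≤k≤60}; ρ_J = cos(π/61) = 0.998674.
root = sin(π/61) = 0.0514788  (since 1−cos² = sin²).
So ω* = 2/1.0514788 = 1.902083 (Young).
At ω = 1.902083 every |λ(B_ω)| = ω−1, so ρ_SOR = 0.902083.

ρ_SOR = 0.902083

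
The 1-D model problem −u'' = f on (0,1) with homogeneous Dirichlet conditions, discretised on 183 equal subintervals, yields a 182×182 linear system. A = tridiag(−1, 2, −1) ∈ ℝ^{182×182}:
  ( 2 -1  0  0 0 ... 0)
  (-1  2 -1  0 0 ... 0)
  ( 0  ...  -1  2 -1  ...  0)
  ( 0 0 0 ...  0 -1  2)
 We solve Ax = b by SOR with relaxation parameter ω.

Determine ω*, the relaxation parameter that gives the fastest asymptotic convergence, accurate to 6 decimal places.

n=182: λ(B_J) = 1 − λ(A)/2 = cos(kπ/183); k=1 gives ρ_J = 0.999853.
root = sin(π/183) = 0.0171663  (since 1−cos² = sin²).
Young: ω* = 2/(1+√(1−ρ_J²)) = 2/(1+0.0171663) = 2/1.0171663 = 1.966247.
At ω = 1.966247 every |λ(B_ω)| = ω−1, so ρ_SOR = 0.966247.

ω* = 1.966247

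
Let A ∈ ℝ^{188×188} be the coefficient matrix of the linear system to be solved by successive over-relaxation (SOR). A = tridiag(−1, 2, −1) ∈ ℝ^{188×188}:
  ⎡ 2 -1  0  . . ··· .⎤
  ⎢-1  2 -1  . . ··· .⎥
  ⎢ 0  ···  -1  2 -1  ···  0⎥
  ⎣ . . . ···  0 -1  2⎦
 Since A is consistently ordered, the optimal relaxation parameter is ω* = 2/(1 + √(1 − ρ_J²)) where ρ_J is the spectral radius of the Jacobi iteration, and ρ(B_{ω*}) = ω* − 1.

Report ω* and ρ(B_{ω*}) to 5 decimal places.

ω* = 1.96730, ρ_SOR = 0.96730

With n=188, ρ(Jacobi) = cos(π/189) = 0.99986.
root = sin(π/189) = 0.016621  (since 1−cos² = sin²).
ω* = 2/(1+0.016621) = 1.96730
Hence ρ(B_{ω*}) = 1.96730 − 1 = 0.96730.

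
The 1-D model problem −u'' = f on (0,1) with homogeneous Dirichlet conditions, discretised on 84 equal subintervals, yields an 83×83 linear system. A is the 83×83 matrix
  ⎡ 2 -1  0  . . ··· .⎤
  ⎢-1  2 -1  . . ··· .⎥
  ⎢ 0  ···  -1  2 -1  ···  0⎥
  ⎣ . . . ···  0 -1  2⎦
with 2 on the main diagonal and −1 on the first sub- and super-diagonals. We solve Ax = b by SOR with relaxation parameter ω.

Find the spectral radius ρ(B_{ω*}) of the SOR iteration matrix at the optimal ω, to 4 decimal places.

½·tridiag(1,0,1) at n=83: λ_k = cos(kπ/84); max |λ| at k=1 ⇒ ρ_J = cos(π/84) ≈ 0.9993.
1 − cos²(π/84) = sin²(π/84) ⇒ √(1−ρ_J²) = sin(π/84) = 0.03739.
ω* = 2/(1 + 0.03739) = 2/1.03739 = 1.9279.
ρ_SOR = ω* − 1 ≈ 0.9279.

ρ_SOR = 0.9279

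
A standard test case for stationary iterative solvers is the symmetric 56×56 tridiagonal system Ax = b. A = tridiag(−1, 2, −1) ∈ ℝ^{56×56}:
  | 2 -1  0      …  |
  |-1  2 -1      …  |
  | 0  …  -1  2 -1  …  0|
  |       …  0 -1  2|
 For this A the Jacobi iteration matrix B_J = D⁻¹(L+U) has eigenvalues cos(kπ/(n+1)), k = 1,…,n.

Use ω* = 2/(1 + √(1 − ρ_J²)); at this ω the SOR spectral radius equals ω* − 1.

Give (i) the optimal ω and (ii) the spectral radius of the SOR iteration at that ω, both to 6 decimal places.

ω* = 1.895577, ρ_SOR = 0.895577

[ρ_J] n=56: ρ(B_J) = cos(π/(n+1)) = cos(π/57) = 0.998482.
root = sin(π/57) = 0.0550878  (since 1−cos² = sin²).
[ω*] 2 ÷ (1 + 0.0550878) = 2 ÷ 1.0550878 = 1.895577.
At ω = 1.895577 every |λ(B_ω)| = ω−1, so ρ_SOR = 0.895577.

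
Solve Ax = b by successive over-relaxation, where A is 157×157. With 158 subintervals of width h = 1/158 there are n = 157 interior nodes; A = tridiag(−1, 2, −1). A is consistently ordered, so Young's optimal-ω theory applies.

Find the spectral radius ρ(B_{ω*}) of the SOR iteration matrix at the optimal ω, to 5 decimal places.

ρ_SOR = 0.96101

n=157: λ(B_J) = 1 − λ(A)/2 = cos(kπ/158); k=1 gives ρ_J = 0.99980.
root = sin(π/158) = 0.019882  (since 1−cos² = sin²).
Then 2/(1+√(1−ρ_J²)) = 2/(1+0.019882); ω* = 2/1.019882 = 1.96101.
At ω = 1.96101 every |λ(B_ω)| = ω−1, so ρ_SOR = 0.96101.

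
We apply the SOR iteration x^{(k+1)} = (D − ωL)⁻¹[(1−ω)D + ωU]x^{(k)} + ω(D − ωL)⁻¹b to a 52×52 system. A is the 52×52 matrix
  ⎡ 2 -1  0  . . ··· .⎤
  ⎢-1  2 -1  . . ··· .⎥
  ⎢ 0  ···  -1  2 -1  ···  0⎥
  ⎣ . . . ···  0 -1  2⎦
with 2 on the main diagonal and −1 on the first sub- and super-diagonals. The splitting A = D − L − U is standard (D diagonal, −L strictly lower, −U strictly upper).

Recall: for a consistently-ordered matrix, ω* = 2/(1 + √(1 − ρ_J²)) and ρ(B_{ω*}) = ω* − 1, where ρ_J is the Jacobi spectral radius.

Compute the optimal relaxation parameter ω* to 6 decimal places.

With n=52, ρ(Jacobi) = cos(π/53) = 0.998244.
1 − cos²(π/53) = sin²(π/53) ⇒ √(1−ρ_J²) = sin(π/53) = 0.0592406.
ω* = 2 / (1 + 0.0592406) = 2 / 1.0592406 ≈ 1.888145.
[ρ_SOR] ω* − 1 = 0.888145.

ω* = 1.888145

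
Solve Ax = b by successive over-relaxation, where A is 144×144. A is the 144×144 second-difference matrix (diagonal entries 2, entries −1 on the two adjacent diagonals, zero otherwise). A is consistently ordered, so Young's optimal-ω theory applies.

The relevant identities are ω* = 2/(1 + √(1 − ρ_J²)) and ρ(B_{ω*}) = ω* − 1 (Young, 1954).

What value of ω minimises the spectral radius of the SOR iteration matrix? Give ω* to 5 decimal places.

ω* = 1.95759

ρ_J = max_k |cos(kπ/145)| = cos(π/145) = 0.99977
1 − cos²(π/145) = sin²(π/145) ⇒ √(1−ρ_J²) = sin(π/145) = 0.021664.
So ω* = 2/1.021664 = 1.95759 (Young).
Hence ρ(B_{ω*}) = 1.95759 − 1 = 0.95759.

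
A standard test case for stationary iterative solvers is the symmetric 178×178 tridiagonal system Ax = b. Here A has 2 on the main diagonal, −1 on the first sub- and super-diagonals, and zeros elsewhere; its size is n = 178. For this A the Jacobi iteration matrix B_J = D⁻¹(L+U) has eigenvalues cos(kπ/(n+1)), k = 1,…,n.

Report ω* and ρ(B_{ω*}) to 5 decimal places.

½·tridiag(1,0,1) at n=178: λ_k = cos(kπ/179); max |λ| at k=1 ⇒ ρ_J = cos(π/179) ≈ 0.99985.
√(1−ρ_J²) simplifies to sin(π/179) = 0.017550.
ω* = 2/(1 + 0.017550) = 2/1.017550 = 1.96551.
and ρ(B_{ω*}) = 1.96551 − 1 = 0.96551.

ω* = 1.96551, ρ_SOR = 0.96551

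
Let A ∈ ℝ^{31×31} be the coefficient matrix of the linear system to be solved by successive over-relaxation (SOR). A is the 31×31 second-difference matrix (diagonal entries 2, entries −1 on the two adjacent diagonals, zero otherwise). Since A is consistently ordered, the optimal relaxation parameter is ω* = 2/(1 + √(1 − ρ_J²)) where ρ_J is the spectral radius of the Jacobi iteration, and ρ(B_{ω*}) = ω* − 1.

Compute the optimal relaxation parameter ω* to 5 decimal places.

ω* = 1.82147

spectrum of D⁻¹(L+U) = {cos(kπ/32) : 1≤k≤31}; ρ_J = cos(π/32) = 0.99518.
√(1−ρ_J²) simplifies to sin(π/32) = 0.098017.
ω* = 2/(1+0.098017) = 1.82147
ρ(B_{ω*}) = ω*−1 = 0.82147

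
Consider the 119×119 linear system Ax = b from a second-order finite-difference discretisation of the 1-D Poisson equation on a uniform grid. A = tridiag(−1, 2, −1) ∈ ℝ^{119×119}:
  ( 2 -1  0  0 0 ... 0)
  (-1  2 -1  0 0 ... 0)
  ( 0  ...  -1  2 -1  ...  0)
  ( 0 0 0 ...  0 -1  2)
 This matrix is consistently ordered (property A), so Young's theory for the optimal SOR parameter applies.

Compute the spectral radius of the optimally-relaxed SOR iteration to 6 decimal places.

ρ_SOR = 0.948982

½·tridiag(1,0,1) at n=119: λ_k = cos(kπ/120); max |λ| at k=1 ⇒ ρ_J = cos(π/120) ≈ 0.999657.
√(1−ρ_J²) = |sin(π/120)| = 0.0261769
Young: ω* = 2/(1+√(1−ρ_J²)) = 2/(1+0.0261769) = 2/1.0261769 = 1.948982.
[ρ_SOR] ω* − 1 = 0.948982.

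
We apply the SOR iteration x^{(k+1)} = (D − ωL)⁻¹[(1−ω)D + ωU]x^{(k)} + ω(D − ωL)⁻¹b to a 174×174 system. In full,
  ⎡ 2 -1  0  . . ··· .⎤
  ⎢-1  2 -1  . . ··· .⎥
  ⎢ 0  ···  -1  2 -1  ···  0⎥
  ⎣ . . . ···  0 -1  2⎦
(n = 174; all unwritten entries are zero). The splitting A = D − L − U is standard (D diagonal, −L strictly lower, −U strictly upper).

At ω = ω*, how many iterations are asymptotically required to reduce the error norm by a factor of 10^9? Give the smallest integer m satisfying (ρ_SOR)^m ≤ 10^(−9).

½·tridiag(1,0,1) at n=174: λ_k = cos(kπ/175); max |λ| at k=1 ⇒ ρ_J = cos(π/175) ≈ 0.9998389.
√(1 − cos²(π/175)) = sin(π/175) ≈ 0.0179510.
ω* = 2 / (1 + 0.0179510) = 2 / 1.0179510 ≈ 1.9647311.
ρ_SOR = ω* − 1 = 1.9647311 − 1 = 0.9647311.
m ≥ 9·ln10 / (−ln 0.9647311) = 577.156; smallest integer m = 578.

m = 578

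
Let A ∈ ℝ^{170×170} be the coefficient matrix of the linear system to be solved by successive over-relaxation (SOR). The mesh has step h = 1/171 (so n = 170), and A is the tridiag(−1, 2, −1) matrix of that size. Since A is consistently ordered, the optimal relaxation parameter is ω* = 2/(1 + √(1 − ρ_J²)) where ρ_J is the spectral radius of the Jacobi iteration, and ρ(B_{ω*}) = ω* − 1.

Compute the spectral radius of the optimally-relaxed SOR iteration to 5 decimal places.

B_J for the 170×170 system has eigenvalues cos(kπ/171); ρ_J = cos(π/171) = 0.99983.
root = sin(π/171) = 0.018371  (since 1−cos² = sin²).
ω* = 2/(1+0.018371) = 1.96392
ρ_SOR = ω* − 1 ≈ 0.96392.

ρ_SOR = 0.96392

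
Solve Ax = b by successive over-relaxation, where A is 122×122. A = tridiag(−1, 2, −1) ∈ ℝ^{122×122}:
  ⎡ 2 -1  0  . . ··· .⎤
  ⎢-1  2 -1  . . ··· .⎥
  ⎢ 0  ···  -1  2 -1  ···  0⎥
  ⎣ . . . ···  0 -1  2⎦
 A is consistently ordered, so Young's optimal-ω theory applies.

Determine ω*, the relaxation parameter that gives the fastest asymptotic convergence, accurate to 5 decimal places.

With n=122, ρ(Jacobi) = cos(π/123) = 0.99967.
1 − cos²(π/123) = sin²(π/123) ⇒ √(1−ρ_J²) = sin(π/123) = 0.025539.
So ω* = 2/1.025539 = 1.95019 (Young).
ρ_SOR = ω* − 1 ≈ 0.95019.

ω* = 1.95019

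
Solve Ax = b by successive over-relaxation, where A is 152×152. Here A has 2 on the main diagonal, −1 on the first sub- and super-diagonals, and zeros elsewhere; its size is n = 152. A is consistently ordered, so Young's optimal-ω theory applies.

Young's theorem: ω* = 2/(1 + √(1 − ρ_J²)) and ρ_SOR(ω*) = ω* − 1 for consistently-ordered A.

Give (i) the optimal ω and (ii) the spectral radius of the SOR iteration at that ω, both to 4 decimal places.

ω* = 1.9598, ρ_SOR = 0.9598

[ρ_J] n=152: ρ(B_J) = cos(π/(n+1)) = cos(π/153) = 0.9998.
root = sin(π/153) = 0.02053  (since 1−cos² = sin²).
Then 2/(1+√(1−ρ_J²)) = 2/(1+0.02053); ω* = 2/1.02053 = 1.9598.
[ρ_SOR] ω* − 1 = 0.9598.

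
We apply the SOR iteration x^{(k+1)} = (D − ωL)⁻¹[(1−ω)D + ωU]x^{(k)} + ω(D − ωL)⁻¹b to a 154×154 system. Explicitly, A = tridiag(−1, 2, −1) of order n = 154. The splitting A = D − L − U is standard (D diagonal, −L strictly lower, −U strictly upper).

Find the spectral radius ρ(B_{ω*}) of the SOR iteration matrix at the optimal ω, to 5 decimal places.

ρ_SOR = 0.96027

ρ_J = max_k |cos(kπ/155)| = cos(π/155) = 0.99979
√(1−ρ_J²) = |sin(π/155)| = 0.020267
ω* = 2/(1 + 0.020267) = 2/1.020267 = 1.96027.
[ρ_SOR] ω* − 1 = 0.96027.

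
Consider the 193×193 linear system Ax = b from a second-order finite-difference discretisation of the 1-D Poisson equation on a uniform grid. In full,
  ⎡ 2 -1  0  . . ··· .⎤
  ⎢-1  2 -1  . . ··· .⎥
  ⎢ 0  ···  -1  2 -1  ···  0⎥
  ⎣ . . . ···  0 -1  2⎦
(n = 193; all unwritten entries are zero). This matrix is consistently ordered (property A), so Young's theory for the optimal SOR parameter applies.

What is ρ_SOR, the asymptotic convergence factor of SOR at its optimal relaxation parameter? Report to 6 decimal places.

n=193: λ(B_J) = 1 − λ(A)/2 = cos(kπ/194); k=1 gives ρ_J = 0.999869.
1 − cos²(π/194) = sin²(π/194) ⇒ √(1−ρ_J²) = sin(π/194) = 0.0161931.
ω* = 2 / (1 + 0.0161931) = 2 / 1.0161931 ≈ 1.968130.
and ρ(B_{ω*}) = 1.968130 − 1 = 0.968130.

ρ_SOR = 0.968130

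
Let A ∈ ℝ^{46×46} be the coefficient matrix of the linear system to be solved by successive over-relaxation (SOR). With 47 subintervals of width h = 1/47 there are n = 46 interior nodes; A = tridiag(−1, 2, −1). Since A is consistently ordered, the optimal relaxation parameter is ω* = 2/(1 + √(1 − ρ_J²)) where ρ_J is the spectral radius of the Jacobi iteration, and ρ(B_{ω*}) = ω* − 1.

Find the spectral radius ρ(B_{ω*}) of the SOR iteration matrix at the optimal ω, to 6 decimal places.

[ρ_J] n=46: ρ(B_J) = cos(π/(n+1)) = cos(π/47) = 0.997767.
√(1 − cos²(π/47)) = sin(π/47) ≈ 0.0667926.
Then 2/(1+√(1−ρ_J²)) = 2/(1+0.0667926); ω* = 2/1.0667926 = 1.874779.
[ρ_SOR] ω* − 1 = 0.874779.

ρ_SOR = 0.874779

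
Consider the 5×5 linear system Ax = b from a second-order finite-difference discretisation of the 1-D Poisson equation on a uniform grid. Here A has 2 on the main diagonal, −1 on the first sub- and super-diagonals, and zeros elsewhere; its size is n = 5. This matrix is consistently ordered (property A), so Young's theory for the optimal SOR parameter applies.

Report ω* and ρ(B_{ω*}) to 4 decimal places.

[ρ_J] n=5: ρ(B_J) = cos(π/(n+1)) = cos(π/6) = 0.8660.
√(1 − cos²(π/6)) = sin(π/6) ≈ 0.50000.
So ω* = 2/1.50000 = 1.3333 (Young).
and ρ(B_{ω*}) = 1.3333 − 1 = 0.3333.

ω* = 1.3333, ρ_SOR = 0.3333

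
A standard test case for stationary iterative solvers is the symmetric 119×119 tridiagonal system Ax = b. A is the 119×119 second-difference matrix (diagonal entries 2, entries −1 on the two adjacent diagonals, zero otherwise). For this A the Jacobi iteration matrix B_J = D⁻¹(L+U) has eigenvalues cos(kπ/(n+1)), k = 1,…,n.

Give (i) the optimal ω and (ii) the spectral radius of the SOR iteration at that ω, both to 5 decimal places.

ρ_J = max_k |cos(kπ/120)| = cos(π/120) = 0.99966
√(1 − cos²(π/120)) = sin(π/120) ≈ 0.026177.
Then 2/(1+√(1−ρ_J²)) = 2/(1+0.026177); ω* = 2/1.026177 = 1.94898.
ρ(B_{ω*}) = ω*−1 = 0.94898

ω* = 1.94898, ρ_SOR = 0.94898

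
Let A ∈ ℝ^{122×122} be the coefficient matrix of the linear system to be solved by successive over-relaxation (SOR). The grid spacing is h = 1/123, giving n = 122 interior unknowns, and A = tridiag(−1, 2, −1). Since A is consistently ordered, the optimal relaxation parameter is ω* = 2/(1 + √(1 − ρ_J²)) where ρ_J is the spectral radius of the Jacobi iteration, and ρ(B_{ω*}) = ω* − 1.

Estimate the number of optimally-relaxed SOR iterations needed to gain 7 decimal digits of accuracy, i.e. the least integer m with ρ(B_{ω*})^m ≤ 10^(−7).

m = 316

ρ_J = max_k |cos(kπ/123)| = cos(π/123) = 0.9996738
root = sin(π/123) = 0.0255386  (since 1−cos² = sin²).
ω* = 2/(1+0.0255386) = 1.9501948
Hence ρ(B_{ω*}) = 1.9501948 − 1 = 0.9501948.
Need (0.9501948)^m ≤ 10^(−7): m ≥ 7·ln10/|ln 0.9501948| = 16.1181/0.0510883 = 315.495 ⇒ m = 316.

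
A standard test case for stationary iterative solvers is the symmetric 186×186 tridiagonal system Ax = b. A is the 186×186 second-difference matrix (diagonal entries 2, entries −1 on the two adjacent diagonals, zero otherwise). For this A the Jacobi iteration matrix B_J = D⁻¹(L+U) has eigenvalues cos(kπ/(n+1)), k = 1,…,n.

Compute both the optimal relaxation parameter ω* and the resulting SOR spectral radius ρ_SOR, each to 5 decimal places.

ω* = 1.96696, ρ_SOR = 0.96696

B_J for the 186×186 system has eigenvalues cos(kπ/187); ρ_J = cos(π/187) = 0.99986.
1 − cos²(π/187) = sin²(π/187) ⇒ √(1−ρ_J²) = sin(π/187) = 0.016799.
ω* = 2/(1 + 0.016799) = 2/1.016799 = 1.96696.
ρ_SOR = ω* − 1 ≈ 0.96696.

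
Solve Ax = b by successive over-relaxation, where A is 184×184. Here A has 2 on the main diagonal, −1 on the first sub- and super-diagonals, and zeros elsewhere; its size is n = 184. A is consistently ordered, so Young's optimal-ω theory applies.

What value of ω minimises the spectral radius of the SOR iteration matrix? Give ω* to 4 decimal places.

[ρ_J] n=184: ρ(B_J) = cos(π/(n+1)) = cos(π/185) = 0.9999.
√(1−ρ_J²) simplifies to sin(π/185) = 0.01698.
ω* = 2/(1 + 0.01698) = 2/1.01698 = 1.9666.
At ω = 1.9666 every |λ(B_ω)| = ω−1, so ρ_SOR = 0.9666.

ω* = 1.9666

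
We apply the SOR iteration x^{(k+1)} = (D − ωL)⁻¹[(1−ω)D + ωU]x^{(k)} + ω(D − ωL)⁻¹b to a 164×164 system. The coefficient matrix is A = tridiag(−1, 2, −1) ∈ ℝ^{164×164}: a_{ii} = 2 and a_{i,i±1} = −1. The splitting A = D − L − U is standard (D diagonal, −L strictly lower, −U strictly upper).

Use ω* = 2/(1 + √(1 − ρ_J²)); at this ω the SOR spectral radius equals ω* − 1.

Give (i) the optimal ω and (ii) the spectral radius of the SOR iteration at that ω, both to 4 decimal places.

ω* = 1.9626, ρ_SOR = 0.9626

½·tridiag(1,0,1) at n=164: λ_k = cos(kπ/165); max |λ| at k=1 ⇒ ρ_J = cos(π/165) ≈ 0.9998.
root = sin(π/165) = 0.01904  (since 1−cos² = sin²).
Then 2/(1+√(1−ρ_J²)) = 2/(1+0.01904); ω* = 2/1.01904 = 1.9626.
ρ_SOR = ω* − 1 = 1.9626 − 1 = 0.9626.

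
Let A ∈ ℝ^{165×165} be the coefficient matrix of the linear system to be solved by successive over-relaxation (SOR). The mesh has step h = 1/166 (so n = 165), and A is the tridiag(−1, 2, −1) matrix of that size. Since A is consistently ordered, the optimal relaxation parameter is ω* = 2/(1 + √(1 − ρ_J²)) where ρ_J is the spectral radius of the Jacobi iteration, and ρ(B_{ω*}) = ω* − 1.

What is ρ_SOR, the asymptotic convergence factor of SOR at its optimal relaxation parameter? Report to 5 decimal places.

ρ_SOR = 0.96285

ρ_J = max_k |cos(kπ/166)| = cos(π/166) = 0.99982
1 − cos²(π/166) = sin²(π/166) ⇒ √(1−ρ_J²) = sin(π/166) = 0.018924.
ω* = 2/(1 + 0.018924) = 2/1.018924 = 1.96285.
and ρ(B_{ω*}) = 1.96285 − 1 = 0.96285.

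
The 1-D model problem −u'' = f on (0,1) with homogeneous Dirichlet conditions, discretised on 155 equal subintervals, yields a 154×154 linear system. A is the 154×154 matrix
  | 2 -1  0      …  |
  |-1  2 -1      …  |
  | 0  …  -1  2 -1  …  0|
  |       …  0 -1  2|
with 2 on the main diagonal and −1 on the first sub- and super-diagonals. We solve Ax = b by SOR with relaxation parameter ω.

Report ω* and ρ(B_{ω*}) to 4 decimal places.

n=154: λ(B_J) = 1 − λ(A)/2 = cos(kπ/155); k=1 gives ρ_J = 0.9998.
√(1−ρ_J²) simplifies to sin(π/155) = 0.02027.
Young: ω* = 2/(1+√(1−ρ_J²)) = 2/(1+0.02027) = 2/1.02027 = 1.9603.
[ρ_SOR] ω* − 1 = 0.9603.

ω* = 1.9603, ρ_SOR = 0.9603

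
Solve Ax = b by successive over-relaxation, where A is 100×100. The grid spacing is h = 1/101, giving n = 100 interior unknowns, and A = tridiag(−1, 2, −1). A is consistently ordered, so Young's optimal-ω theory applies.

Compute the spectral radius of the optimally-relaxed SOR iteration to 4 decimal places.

ρ_SOR = 0.9397

½·tridiag(1,0,1) at n=100: λ_k = cos(kπ/101); max |λ| at k=1 ⇒ ρ_J = cos(π/101) ≈ 0.9995.
√(1−ρ_J²) = |sin(π/101)| = 0.03110
Young: ω* = 2/(1+√(1−ρ_J²)) = 2/(1+0.03110) = 2/1.03110 = 1.9397.
ρ(B_{ω*}) = ω*−1 = 0.9397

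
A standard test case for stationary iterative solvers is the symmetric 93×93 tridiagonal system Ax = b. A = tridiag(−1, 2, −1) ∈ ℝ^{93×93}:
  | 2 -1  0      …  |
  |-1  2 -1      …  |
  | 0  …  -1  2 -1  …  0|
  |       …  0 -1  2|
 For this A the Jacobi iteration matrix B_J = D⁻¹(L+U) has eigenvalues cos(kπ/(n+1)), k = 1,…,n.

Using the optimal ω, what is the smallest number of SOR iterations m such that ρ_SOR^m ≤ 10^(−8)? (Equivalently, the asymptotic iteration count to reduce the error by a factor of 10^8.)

[ρ_J] n=93: ρ(B_J) = cos(π/(n+1)) = cos(π/94) = 0.9994416.
root = sin(π/94) = 0.0334150  (since 1−cos² = sin²).
[ω*] 2 ÷ (1 + 0.0334150) = 2 ÷ 1.0334150 = 1.9353309.
and ρ(B_{ω*}) = 1.9353309 − 1 = 0.9353309.
m ≥ 8·ln10 / (−ln 0.9353309) = 275.533; smallest integer m = 276.

m = 276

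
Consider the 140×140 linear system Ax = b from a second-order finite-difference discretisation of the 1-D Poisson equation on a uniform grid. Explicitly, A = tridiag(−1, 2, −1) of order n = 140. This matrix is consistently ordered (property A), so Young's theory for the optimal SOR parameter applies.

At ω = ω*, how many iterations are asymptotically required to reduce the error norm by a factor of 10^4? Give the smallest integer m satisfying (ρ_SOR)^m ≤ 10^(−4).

spectrum of D⁻¹(L+U) = {cos(kπ/141) : 1≤k≤140}; ρ_J = cos(π/141) = 0.9997518.
√(1−ρ_J²) = |sin(π/141)| = 0.0222790
[ω*] 2 ÷ (1 + 0.0222790) = 2 ÷ 1.0222790 = 1.9564131.
At ω = 1.9564131 every |λ(B_ω)| = ω−1, so ρ_SOR = 0.9564131.
4·ln10 = 9.21034; −ln(0.9564131) = 0.0445653; m = ⌈9.21034/0.0445653⌉ = ⌈206.671⌉ = 207.

m = 207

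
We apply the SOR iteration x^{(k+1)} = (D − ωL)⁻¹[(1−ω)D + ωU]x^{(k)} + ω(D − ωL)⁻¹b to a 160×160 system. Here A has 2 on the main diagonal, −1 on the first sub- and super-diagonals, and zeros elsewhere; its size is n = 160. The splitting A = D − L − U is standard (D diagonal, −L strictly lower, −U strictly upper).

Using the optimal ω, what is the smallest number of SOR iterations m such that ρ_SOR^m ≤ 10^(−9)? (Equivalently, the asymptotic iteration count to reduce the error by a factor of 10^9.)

n=160: λ(B_J) = 1 − λ(A)/2 = cos(kπ/161); k=1 gives ρ_J = 0.9998096.
√(1−ρ_J²) simplifies to sin(π/161) = 0.0195118.
ω* = 2/(1+0.0195118) = 1.9617232
At ω = 1.9617232 every |λ(B_ω)| = ω−1, so ρ_SOR = 0.9617232.
Need (0.9617232)^m ≤ 10^(−9): m ≥ 9·ln10/|ln 0.9617232| = 20.7233/0.0390286 = 530.977 ⇒ m = 531.

m = 531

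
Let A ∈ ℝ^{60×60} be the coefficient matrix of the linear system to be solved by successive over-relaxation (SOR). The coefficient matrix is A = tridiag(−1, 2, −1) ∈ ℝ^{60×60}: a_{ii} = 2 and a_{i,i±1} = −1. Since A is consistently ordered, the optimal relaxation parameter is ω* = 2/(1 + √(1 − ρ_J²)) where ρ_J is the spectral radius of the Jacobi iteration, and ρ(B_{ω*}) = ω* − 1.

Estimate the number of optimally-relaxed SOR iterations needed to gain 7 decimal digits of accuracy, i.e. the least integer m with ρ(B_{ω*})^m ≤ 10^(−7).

m = 157

spectrum of D⁻¹(L+U) = {cos(kπ/61) : 1≤k≤60}; ρ_J = cos(π/61) = 0.9986741.
root = sin(π/61) = 0.0514788  (since 1−cos² = sin²).
Then 2/(1+√(1−ρ_J²)) = 2/(1+0.0514788); ω* = 2/1.0514788 = 1.9020830.
ρ(B_{ω*}) = ω*−1 = 0.9020830
(0.9020830)^m ≤ 10^{−7}  ⇒  m·ln(0.9020830) ≤ −7·ln10  ⇒  m ≥ 156.412  ⇒  m = 157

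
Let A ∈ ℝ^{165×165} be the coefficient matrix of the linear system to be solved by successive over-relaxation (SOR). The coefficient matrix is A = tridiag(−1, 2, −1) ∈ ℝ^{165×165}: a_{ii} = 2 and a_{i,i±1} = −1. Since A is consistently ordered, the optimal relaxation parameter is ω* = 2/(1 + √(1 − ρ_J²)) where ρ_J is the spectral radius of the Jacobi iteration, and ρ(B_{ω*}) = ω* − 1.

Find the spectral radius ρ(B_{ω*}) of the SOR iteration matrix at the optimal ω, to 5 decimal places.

ρ_SOR = 0.96285

½·tridiag(1,0,1) at n=165: λ_k = cos(kπ/166); max |λ| at k=1 ⇒ ρ_J = cos(π/166) ≈ 0.99982.
√(1 − cos²(π/166)) = sin(π/166) ≈ 0.018924.
[ω*] 2 ÷ (1 + 0.018924) = 2 ÷ 1.018924 = 1.96285.
[ρ_SOR] ω* − 1 = 0.96285.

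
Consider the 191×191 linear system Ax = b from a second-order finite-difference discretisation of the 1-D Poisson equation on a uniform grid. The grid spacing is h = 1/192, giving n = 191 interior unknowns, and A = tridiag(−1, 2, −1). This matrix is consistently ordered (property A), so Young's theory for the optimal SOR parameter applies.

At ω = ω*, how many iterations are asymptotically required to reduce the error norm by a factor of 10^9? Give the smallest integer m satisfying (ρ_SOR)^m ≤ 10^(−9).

m = 634

spectrum of D⁻¹(L+U) = {cos(kπ/192) : 1≤k≤191}; ρ_J = cos(π/192) = 0.9998661.
√(1−ρ_J²) simplifies to sin(π/192) = 0.0163617.
So ω* = 2/1.0163617 = 1.9678034 (Young).
ρ_SOR = ω* − 1 = 1.9678034 − 1 = 0.9678034.
For 9 digits: m = 9·ln10 / (−ln 0.9678034) = 20.7233/0.0327263 = 633.231; round up → m = 634.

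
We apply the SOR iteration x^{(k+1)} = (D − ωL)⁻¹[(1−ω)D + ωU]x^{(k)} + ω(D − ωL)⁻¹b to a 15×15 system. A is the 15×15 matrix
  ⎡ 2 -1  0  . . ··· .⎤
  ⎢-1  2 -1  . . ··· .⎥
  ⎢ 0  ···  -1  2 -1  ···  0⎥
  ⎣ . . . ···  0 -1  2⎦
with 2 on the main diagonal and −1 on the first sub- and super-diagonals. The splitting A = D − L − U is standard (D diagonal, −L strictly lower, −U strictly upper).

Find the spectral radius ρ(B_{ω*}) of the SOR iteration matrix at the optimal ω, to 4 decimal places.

ρ_SOR = 0.6735

[ρ_J] n=15: ρ(B_J) = cos(π/(n+1)) = cos(π/16) = 0.9808.
1 − cos²(π/16) = sin²(π/16) ⇒ √(1−ρ_J²) = sin(π/16) = 0.19509.
[ω*] 2 ÷ (1 + 0.19509) = 2 ÷ 1.19509 = 1.6735.
ρ(B_{ω*}) = ω*−1 = 0.6735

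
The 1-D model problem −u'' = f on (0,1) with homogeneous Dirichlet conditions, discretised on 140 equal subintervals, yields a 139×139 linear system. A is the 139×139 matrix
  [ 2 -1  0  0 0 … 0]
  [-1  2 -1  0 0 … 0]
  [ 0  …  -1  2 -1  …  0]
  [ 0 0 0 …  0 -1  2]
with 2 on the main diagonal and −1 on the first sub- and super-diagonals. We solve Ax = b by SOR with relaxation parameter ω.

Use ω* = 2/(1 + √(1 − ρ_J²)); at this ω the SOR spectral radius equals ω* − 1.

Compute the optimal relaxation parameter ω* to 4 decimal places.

With n=139, ρ(Jacobi) = cos(π/140) = 0.9997.
√(1 − cos²(π/140)) = sin(π/140) ≈ 0.02244.
ω* = 2/(1 + 0.02244) = 2/1.02244 = 1.9561.
Hence ρ(B_{ω*}) = 1.9561 − 1 = 0.9561.

ω* = 1.9561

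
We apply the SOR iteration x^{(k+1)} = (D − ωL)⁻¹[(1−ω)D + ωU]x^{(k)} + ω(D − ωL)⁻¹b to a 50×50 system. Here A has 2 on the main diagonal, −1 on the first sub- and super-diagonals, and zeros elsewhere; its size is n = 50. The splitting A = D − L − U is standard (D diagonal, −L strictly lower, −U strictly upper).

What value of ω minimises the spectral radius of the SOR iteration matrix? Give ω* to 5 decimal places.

ω* = 1.88402

[ρ_J] n=50: ρ(B_J) = cos(π/(n+1)) = cos(π/51) = 0.99810.
√(1−ρ_J²) = |sin(π/51)| = 0.061561
ω* = 2/(1 + 0.061561) = 2/1.061561 = 1.88402.
[ρ_SOR] ω* − 1 = 0.88402.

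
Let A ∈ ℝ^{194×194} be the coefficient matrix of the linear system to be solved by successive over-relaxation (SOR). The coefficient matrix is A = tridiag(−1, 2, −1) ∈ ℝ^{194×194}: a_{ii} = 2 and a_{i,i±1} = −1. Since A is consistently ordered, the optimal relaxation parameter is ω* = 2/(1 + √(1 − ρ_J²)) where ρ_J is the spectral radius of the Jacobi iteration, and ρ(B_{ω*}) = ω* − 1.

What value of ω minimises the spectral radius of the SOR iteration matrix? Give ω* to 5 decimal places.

ω* = 1.96829

n=194: λ(B_J) = 1 − λ(A)/2 = cos(kπ/195); k=1 gives ρ_J = 0.99987.
√(1−ρ_J²) = |sin(π/195)| = 0.016110
Young: ω* = 2/(1+√(1−ρ_J²)) = 2/(1+0.016110) = 2/1.016110 = 1.96829.
Hence ρ(B_{ω*}) = 1.96829 − 1 = 0.96829.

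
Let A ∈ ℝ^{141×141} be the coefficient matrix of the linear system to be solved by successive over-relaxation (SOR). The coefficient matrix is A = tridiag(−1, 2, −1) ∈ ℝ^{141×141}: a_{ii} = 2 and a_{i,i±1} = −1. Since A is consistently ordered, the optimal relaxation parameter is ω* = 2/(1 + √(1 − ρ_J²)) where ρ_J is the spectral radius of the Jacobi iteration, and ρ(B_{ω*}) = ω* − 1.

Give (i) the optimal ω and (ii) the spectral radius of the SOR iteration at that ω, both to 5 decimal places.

n=141: λ(B_J) = 1 − λ(A)/2 = cos(kπ/142); k=1 gives ρ_J = 0.99976.
√(1−ρ_J²) = |sin(π/142)| = 0.022122
ω* = 2/(1 + 0.022122) = 2/1.022122 = 1.95671.
ρ_SOR = ω* − 1 ≈ 0.95671.

ω* = 1.95671, ρ_SOR = 0.95671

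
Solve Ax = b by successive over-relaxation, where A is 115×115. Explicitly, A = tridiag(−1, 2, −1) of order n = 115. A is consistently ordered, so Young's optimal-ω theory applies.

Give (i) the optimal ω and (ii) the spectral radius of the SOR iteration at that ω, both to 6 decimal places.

ω* = 1.947269, ρ_SOR = 0.947269

B_J for the 115×115 system has eigenvalues cos(kπ/116); ρ_J = cos(π/116) = 0.999633.
1 − cos²(π/116) = sin²(π/116) ⇒ √(1−ρ_J²) = sin(π/116) = 0.0270794.
ω* = 2/(1 + 0.0270794) = 2/1.0270794 = 1.947269.
and ρ(B_{ω*}) = 1.947269 − 1 = 0.947269.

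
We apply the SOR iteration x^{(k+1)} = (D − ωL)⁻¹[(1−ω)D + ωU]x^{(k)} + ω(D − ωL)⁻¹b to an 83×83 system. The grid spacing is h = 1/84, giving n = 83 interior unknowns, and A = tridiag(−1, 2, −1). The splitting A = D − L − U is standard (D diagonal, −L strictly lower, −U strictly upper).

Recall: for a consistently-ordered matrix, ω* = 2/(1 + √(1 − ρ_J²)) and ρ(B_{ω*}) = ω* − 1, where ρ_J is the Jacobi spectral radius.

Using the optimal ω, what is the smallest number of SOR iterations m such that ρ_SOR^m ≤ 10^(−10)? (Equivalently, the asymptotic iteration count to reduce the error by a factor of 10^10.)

m = 308

With n=83, ρ(Jacobi) = cos(π/84) = 0.9993007.
1 − cos²(π/84) = sin²(π/84) ⇒ √(1−ρ_J²) = sin(π/84) = 0.0373912.
ω* = 2/(1 + 0.0373912) = 2/1.0373912 = 1.9279130.
Hence ρ(B_{ω*}) = 1.9279130 − 1 = 0.9279130.
10·ln10 = 23.0259; −ln(0.9279130) = 0.0748173; m = ⌈23.0259/0.0748173⌉ = ⌈307.762⌉ = 308.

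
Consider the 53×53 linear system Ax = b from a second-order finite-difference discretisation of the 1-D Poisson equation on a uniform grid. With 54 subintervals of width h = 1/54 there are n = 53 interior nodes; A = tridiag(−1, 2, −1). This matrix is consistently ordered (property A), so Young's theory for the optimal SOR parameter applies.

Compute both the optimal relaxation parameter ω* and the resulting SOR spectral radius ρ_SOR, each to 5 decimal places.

ω* = 1.89010, ρ_SOR = 0.89010

ρ_J = max_k |cos(kπ/54)| = cos(π/54) = 0.99831
root = sin(π/54) = 0.058145  (since 1−cos² = sin²).
Young: ω* = 2/(1+√(1−ρ_J²)) = 2/(1+0.058145) = 2/1.058145 = 1.89010.
ρ_SOR = ω* − 1 = 1.89010 − 1 = 0.89010.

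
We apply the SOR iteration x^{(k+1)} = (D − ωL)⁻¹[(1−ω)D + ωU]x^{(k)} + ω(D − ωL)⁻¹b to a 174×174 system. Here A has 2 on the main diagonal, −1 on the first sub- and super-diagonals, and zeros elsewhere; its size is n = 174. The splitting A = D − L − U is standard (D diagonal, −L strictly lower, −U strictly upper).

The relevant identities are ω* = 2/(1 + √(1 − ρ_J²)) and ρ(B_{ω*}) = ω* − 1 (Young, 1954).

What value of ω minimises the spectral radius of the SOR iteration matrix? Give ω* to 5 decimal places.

With n=174, ρ(Jacobi) = cos(π/175) = 0.99984.
√(1 − cos²(π/175)) = sin(π/175) ≈ 0.017951.
So ω* = 2/1.017951 = 1.96473 (Young).
and ρ(B_{ω*}) = 1.96473 − 1 = 0.96473.

ω* = 1.96473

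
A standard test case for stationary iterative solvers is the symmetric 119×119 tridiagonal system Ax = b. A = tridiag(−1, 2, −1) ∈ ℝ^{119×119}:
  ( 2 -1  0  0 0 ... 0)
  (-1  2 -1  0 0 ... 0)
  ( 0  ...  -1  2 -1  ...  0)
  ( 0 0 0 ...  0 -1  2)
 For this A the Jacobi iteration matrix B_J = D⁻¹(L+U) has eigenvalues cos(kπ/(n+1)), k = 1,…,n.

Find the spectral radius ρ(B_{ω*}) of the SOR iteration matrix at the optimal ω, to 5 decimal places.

B_J for the 119×119 system has eigenvalues cos(kπ/120); ρ_J = cos(π/120) = 0.99966.
√(1−ρ_J²) simplifies to sin(π/120) = 0.026177.
Young: ω* = 2/(1+√(1−ρ_J²)) = 2/(1+0.026177) = 2/1.026177 = 1.94898.
and ρ(B_{ω*}) = 1.94898 − 1 = 0.94898.

ρ_SOR = 0.94898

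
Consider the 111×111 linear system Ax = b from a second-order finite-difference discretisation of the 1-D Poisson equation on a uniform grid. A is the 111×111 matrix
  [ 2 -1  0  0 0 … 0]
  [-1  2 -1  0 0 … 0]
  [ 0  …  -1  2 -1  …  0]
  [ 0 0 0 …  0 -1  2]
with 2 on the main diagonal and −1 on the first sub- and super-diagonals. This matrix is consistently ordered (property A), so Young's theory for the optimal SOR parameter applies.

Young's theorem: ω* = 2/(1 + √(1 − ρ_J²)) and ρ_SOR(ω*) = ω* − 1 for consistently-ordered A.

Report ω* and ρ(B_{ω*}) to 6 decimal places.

n=111: λ(B_J) = 1 − λ(A)/2 = cos(kπ/112); k=1 gives ρ_J = 0.999607.
1 − cos²(π/112) = sin²(π/112) ⇒ √(1−ρ_J²) = sin(π/112) = 0.0280463.
So ω* = 2/1.0280463 = 1.945438 (Young).
At ω = 1.945438 every |λ(B_ω)| = ω−1, so ρ_SOR = 0.945438.

ω* = 1.945438, ρ_SOR = 0.945438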